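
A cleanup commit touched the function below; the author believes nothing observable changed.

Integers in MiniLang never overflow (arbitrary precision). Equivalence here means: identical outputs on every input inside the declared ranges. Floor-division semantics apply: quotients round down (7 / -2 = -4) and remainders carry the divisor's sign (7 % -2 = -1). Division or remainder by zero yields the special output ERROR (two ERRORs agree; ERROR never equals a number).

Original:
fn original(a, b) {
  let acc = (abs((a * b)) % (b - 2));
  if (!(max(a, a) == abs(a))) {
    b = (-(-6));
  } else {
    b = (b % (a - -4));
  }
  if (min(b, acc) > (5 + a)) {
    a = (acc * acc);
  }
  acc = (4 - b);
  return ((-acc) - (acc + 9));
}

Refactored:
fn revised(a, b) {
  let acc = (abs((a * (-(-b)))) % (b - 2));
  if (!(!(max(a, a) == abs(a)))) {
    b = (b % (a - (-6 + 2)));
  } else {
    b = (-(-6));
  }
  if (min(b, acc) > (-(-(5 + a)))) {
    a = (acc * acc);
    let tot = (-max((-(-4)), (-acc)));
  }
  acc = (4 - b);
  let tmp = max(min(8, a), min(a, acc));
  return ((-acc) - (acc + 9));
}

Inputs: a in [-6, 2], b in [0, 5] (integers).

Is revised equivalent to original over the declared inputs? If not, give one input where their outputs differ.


The two versions differ — the changes include constant usage differs, and local variable names differ, and statement counts differ, and arithmetic usage differs, and boolean connective usage differs, and min/max/abs usage differs.
Spot check at a=-5, b=3 — original: acc=0, then (!(max(a, a) == abs(a))) is true, then b=6, then (min(b, acc) > (5 + a)) is false, then acc=-2, then returns -5. revised: acc=0, then (!(!(max(a, a) == abs(a)))) is false, then b=6, then (min(b, acc) > (-(-(5 + a)))) is false, then acc=-2, then tmp=-5, then returns -5. Both give -5.
Every one of the 54 inputs gives matching results.
verdict: equivalent


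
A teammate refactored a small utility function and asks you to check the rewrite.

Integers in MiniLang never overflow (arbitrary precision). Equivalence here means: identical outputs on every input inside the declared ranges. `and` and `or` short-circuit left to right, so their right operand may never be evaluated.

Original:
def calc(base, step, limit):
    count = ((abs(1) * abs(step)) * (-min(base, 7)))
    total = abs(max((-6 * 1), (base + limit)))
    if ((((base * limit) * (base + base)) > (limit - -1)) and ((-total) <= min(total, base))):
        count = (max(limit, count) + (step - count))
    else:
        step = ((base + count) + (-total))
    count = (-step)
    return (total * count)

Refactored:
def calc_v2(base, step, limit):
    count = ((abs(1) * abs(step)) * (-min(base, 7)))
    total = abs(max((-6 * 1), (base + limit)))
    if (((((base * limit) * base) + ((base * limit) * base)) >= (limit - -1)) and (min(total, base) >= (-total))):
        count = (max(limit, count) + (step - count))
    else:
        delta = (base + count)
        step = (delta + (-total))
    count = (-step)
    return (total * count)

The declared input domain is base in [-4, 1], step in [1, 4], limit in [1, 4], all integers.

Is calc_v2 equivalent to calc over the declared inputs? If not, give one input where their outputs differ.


The rewrite breaks on base=1, step=1, limit=1, where the results are 4 and -2.
calc: count=-1, then total=2, then ((((base * limit) * (base + base)) > (limit - -1)) and ((-total) <= min(total, base))) is false, then step=-2, then count=2, then returns 4
calc_v2: count=-1, then total=2, then (((((base * limit) * base) + ((base * limit) * base)) >= (limit - -1)) and (min(total, base) >= (-total))) is true, then count=3, then count=-1, then returns -2
verdict: not equivalent; witness: base=1, step=1, limit=1


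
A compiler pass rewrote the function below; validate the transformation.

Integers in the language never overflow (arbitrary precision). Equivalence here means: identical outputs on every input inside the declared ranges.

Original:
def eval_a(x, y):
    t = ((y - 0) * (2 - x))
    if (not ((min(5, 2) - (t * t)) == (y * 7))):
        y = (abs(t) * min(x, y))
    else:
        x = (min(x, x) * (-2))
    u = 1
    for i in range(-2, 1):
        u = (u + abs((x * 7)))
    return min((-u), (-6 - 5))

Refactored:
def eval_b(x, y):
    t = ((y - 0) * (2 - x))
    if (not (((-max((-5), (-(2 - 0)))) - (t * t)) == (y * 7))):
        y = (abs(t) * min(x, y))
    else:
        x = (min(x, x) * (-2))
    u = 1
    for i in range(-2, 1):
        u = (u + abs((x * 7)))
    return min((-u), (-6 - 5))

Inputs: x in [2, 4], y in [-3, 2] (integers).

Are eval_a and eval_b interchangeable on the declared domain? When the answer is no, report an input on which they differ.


This is a faithful refactor — arithmetic usage differs, min/max/abs usage differs, constant usage differs, but the computed results match everywhere.
One worked example (x=4, y=0) — eval_a: t := 0 | (not ((min(5, 2) - (t * t)) == (y * 7))): true | y := 0 | u := 1 | iter i=-2: | u := 29 | iter i=-1: | u := 57 | iter i=0: | u := 85 | result -85; eval_b: t := 0 | (not (((-max((-5), (-(2 - 0)))) - (t * t)) == (y * 7))): true | y := 0 | u := 1 | iter i=-2: | u := 29 | iter i=-1: | u := 57 | iter i=0: | u := 85 | result -85; agreement on -85.
Checked all 18 inputs in the declared domain: the outputs agree on every one.
verdict: equivalent


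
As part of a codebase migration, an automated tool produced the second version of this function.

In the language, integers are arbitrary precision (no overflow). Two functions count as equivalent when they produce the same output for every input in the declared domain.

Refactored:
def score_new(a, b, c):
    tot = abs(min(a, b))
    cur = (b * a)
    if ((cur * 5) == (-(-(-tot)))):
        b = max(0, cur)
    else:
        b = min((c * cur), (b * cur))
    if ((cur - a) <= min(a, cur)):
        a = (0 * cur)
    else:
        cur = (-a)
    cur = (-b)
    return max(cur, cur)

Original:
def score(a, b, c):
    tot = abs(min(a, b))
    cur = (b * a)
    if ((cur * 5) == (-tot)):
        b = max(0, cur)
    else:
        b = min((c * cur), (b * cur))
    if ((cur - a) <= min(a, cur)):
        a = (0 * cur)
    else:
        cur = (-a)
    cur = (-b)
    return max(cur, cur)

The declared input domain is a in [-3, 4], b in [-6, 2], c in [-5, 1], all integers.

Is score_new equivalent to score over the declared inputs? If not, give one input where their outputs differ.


Side by side, the visible changes include: same computation, different form.
Spot check at a=1, b=-2, c=-5 — score: tot becomes 2; next cur becomes -2; next ((cur * 5) == (-tot)) evaluates to false; next b becomes 4; next ((cur - a) <= min(a, cur)) evaluates to true; next a becomes 0; next cur becomes -4; next final value -4. score_new: tot becomes 2; next cur becomes -2; next ((cur * 5) == (-(-(-tot)))) evaluates to false; next b becomes 4; next ((cur - a) <= min(a, cur)) evaluates to true; next a becomes 0; next cur becomes -4; next final value -4. Both give -4.
Across all 504 domain points the two functions coincide.
verdict: equivalent


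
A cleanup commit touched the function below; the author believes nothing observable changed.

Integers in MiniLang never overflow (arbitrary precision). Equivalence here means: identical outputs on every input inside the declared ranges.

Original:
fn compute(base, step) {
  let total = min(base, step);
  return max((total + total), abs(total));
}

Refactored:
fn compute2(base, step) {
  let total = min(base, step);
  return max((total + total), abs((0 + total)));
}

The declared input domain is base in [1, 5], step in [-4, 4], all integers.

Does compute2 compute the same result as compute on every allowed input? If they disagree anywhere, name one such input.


The two are interchangeable: arithmetic usage differs, constant usage differs, and every declared input agrees.
As a probe, take base=3, step=3: compute runs total becomes 3; next final value 6; compute2 runs total becomes 3; next final value 6; both end at 6.
An exhaustive pass over the 45 declared inputs shows identical outputs.
verdict: equivalent


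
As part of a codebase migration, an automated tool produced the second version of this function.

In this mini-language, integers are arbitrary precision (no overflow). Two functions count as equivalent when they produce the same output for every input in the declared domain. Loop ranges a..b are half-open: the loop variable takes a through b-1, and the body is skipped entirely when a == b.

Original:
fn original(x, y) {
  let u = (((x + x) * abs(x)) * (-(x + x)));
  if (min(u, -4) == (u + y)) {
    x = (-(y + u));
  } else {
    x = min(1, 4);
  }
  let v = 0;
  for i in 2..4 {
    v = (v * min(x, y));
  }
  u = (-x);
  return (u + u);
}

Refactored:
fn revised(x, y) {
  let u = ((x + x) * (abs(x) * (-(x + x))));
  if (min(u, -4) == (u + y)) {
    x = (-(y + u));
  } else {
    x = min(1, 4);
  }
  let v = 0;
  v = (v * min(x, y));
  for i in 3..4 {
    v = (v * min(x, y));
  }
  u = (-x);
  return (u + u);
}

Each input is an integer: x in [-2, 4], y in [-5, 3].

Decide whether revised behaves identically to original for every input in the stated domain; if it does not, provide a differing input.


The two are interchangeable: min/max/abs usage differs, and arithmetic usage differs, and loop structure differs, and statement counts differ, and every declared input agrees.
As a probe, take x=1, y=3: original runs u becomes -4; next (min(u, -4) == (u + y)) evaluates to false; next x becomes 1; next v becomes 0; next at i=2:; next v becomes 0; next at i=3:; next v becomes 0; next u becomes -1; next final value -2; revised runs u becomes -4; next (min(u, -4) == (u + y)) evaluates to false; next x becomes 1; next v becomes 0; next v becomes 0; next at i=3:; next v becomes 0; next u becomes -1; next final value -2; both end at -2.
An exhaustive pass over the 63 declared inputs shows identical outputs.
verdict: equivalent


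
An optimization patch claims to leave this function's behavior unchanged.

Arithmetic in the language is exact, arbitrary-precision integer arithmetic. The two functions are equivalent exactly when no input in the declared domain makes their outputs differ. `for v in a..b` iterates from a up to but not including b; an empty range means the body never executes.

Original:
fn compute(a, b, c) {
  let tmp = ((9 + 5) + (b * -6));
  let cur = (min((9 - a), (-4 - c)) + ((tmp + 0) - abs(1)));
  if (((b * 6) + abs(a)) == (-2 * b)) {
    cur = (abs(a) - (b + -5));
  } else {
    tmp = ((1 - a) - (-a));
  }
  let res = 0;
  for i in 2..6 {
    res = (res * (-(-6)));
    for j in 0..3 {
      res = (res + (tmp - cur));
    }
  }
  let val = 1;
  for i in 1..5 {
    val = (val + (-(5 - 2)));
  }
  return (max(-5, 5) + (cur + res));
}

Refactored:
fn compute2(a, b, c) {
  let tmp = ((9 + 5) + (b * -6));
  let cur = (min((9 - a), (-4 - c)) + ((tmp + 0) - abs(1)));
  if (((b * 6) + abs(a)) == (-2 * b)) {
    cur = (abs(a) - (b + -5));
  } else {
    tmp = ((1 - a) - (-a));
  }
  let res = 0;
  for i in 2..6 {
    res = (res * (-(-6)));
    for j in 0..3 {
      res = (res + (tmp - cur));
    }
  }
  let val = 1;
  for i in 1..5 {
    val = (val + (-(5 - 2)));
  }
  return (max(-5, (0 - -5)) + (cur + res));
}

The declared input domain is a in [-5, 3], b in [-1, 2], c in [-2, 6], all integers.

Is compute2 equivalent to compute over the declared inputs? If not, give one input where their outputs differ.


Differences: constant usage differs, and arithmetic usage differs — yet all 324 inputs agree.
verdict: equivalent


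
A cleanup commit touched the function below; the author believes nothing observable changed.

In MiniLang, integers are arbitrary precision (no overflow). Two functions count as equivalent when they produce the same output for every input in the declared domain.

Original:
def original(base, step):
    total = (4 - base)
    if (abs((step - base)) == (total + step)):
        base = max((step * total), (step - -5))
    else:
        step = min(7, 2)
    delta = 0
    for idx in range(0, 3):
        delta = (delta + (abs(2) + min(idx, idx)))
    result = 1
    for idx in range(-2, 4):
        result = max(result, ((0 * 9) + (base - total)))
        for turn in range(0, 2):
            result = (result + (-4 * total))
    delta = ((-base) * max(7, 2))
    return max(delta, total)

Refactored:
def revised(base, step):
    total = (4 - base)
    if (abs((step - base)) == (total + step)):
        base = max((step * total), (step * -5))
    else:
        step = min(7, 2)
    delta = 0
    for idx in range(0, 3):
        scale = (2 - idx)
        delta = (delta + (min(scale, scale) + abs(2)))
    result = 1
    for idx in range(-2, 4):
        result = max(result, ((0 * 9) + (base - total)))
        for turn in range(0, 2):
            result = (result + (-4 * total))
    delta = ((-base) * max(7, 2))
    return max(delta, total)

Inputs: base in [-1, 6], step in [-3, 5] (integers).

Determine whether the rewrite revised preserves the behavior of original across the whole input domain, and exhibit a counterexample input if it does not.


Not equivalent: base=5, step=3 separates them (-1 vs 21).
original: total becomes -1; next (abs((step - base)) == (total + step)) evaluates to true; next base becomes 8; next delta becomes 0; next at idx=0:; next delta becomes 2; next at idx=1:; next delta becomes 5; next at idx=2:; next delta becomes 9; next result becomes 1; next at idx=-2:; next result becomes 9; next at turn=0:; next result becomes 13; next at turn=1:; next result becomes 17; next at idx=-1:; next result becomes 17; next at turn=0:; next result becomes 21; next at turn=1:; next result becomes 25; next at idx=0:; next result becomes 25; next at turn=0:; next result becomes 29; next at turn=1:; next result becomes 33; next at idx=1:; next result becomes 33; next at turn=0:; next result becomes 37; next at turn=1:; next result becomes 41; next at idx=2:; next result becomes 41; next at turn=0:; next result becomes 45; next at turn=1:; next result becomes 49; next at idx=3:; next result becomes 49; next at turn=0:; next result becomes 53; next at turn=1:; next result becomes 57; next delta becomes -56; next final value -1
revised: total becomes -1; next (abs((step - base)) == (total + step)) evaluates to true; next base becomes -3; next delta becomes 0; next at idx=0:; next scale becomes 2; next delta becomes 4; next at idx=1:; next scale becomes 1; next delta becomes 7; next at idx=2:; next scale becomes 0; next delta becomes 9; next result becomes 1; next at idx=-2:; next result becomes 1; next at turn=0:; next result becomes 5; next at turn=1:; next result becomes 9; next at idx=-1:; next result becomes 9; next at turn=0:; next result becomes 13; next at turn=1:; next result becomes 17; next at idx=0:; next result becomes 17; next at turn=0:; next result becomes 21; next at turn=1:; next result becomes 25; next at idx=1:; next result becomes 25; next at turn=0:; next result becomes 29; next at turn=1:; next result becomes 33; next at idx=2:; next result becomes 33; next at turn=0:; next result becomes 37; next at turn=1:; next result becomes 41; next at idx=3:; next result becomes 41; next at turn=0:; next result becomes 45; next at turn=1:; next result becomes 49; next delta becomes 21; next final value 21
verdict: not equivalent; witness: base=5, step=3


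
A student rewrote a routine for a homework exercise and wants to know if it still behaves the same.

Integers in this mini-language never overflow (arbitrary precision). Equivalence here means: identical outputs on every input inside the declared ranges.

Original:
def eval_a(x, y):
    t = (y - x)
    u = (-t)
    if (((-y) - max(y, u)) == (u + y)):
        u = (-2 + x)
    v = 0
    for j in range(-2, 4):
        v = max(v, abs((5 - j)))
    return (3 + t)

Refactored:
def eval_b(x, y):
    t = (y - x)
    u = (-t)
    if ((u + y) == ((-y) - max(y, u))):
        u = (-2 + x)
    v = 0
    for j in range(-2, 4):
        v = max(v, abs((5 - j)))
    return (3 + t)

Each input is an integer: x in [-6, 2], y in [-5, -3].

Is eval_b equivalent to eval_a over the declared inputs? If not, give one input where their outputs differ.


This is a faithful refactor — same computation, different form, but the computed results match everywhere.
Tracing x=-5, y=-5: eval_a: t := 0 | u := 0 | (((-y) - max(y, u)) == (u + y)): false | v := 0 | iter j=-2: | v := 7 | iter j=-1: | v := 7 | iter j=0: | v := 7 | iter j=1: | v := 7 | iter j=2: | v := 7 | iter j=3: | v := 7 | result 3 | eval_b: t := 0 | u := 0 | ((u + y) == ((-y) - max(y, u))): false | v := 0 | iter j=-2: | v := 7 | iter j=-1: | v := 7 | iter j=0: | v := 7 | iter j=1: | v := 7 | iter j=2: | v := 7 | iter j=3: | v := 7 | result 3 — matching result 3.
Across all 27 domain points the two functions coincide.
verdict: equivalent


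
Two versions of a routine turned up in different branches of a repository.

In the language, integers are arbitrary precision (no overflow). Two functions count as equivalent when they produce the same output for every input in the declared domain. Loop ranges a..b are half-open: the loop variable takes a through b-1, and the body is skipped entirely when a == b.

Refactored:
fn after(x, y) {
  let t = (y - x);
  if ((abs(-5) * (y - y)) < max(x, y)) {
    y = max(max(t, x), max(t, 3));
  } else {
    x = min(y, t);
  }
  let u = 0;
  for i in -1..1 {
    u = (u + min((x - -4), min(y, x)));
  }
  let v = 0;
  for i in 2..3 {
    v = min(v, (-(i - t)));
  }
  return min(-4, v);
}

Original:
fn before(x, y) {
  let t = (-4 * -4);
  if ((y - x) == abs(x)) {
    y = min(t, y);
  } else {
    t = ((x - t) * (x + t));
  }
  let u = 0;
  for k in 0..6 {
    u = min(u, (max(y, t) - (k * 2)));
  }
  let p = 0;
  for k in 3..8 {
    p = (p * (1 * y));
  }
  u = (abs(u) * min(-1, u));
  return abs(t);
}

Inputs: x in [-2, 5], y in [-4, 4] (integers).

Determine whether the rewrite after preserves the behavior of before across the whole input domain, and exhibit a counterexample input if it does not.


Try x=-2, y=-4.
before: t=16, then ((y - x) == abs(x)) is false, then t=-252, then u=0, then (k=0), then u=-4, then (k=1), then u=-6, then (k=2), then u=-8, then (k=3), then u=-10, then (k=4), then u=-12, then (k=5), then u=-14, then p=0, then (k=3), then p=0, then (k=4), then p=0, then (k=5), then p=0, then (k=6), then p=0, then (k=7), then p=0, then u=-196, then returns 252
after: t=-2, then ((abs(-5) * (y - y)) < max(x, y)) is false, then x=-4, then u=0, then (i=-1), then u=-4, then (i=0), then u=-8, then v=0, then (i=2), then v=-4, then returns -4
252 != -4, so the rewrite changes behavior.
verdict: not equivalent; witness: x=-2, y=-4


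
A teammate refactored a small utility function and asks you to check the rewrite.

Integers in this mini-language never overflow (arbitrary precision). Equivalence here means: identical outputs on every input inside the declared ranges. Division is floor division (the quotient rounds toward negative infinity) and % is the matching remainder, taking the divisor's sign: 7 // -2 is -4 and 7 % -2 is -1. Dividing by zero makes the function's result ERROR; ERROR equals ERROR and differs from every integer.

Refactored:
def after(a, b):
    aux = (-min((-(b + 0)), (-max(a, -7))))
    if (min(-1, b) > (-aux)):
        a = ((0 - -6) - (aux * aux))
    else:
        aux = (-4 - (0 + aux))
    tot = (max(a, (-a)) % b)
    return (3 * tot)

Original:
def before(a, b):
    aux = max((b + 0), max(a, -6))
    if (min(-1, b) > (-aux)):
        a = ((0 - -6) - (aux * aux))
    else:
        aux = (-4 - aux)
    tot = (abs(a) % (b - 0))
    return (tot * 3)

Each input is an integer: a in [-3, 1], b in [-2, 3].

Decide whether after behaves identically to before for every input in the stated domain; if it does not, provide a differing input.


Equivalent. The one real change (`-6` became `-7`) has no effect anywhere in the declared ranges.
Every one of the 30 inputs gives matching results.
As a probe, take a=-2, b=1: before runs aux becomes 1; next (min(-1, b) > (-aux)) evaluates to false; next aux becomes -5; next tot becomes 0; next final value 0; after runs aux becomes 1; next (min(-1, b) > (-aux)) evaluates to false; next aux becomes -5; next tot becomes 0; next final value 0; both end at 0.
verdict: equivalent


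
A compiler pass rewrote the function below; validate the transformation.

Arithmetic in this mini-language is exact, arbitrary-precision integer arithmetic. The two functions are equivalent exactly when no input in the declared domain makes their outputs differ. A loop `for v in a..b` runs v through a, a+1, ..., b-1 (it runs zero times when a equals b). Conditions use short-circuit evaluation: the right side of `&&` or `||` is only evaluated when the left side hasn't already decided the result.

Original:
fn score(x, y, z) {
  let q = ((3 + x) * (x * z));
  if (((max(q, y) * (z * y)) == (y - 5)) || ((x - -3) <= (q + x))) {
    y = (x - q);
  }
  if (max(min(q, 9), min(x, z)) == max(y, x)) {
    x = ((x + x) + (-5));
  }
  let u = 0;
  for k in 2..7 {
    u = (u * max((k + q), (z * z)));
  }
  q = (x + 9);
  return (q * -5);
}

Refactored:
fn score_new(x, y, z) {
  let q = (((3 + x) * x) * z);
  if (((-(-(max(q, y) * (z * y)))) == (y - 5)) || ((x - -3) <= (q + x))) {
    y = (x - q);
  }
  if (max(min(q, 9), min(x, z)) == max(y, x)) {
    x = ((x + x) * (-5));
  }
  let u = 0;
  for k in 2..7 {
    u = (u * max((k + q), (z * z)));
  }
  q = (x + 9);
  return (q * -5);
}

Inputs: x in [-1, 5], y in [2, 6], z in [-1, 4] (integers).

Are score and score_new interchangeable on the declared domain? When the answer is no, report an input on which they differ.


These are not equivalent — on x=-1, y=2, z=-1 the outputs split (-10 vs -95).
score: q = 2; (((max(q, y) * (z * y)) == (y - 5)) || ((x - -3) <= (q + x))) -> false; (max(min(q, 9), min(x, z)) == max(y, x)) -> true; x = -7; u = 0; [k=2]; u = 0; [k=3]; u = 0; [k=4]; u = 0; [k=5]; u = 0; [k=6]; u = 0; q = 2; return -10
score_new: q = 2; (((-(-(max(q, y) * (z * y)))) == (y - 5)) || ((x - -3) <= (q + x))) -> false; (max(min(q, 9), min(x, z)) == max(y, x)) -> true; x = 10; u = 0; [k=2]; u = 0; [k=3]; u = 0; [k=4]; u = 0; [k=5]; u = 0; [k=6]; u = 0; q = 19; return -95
verdict: not equivalent; witness: x=-1, y=2, z=-1


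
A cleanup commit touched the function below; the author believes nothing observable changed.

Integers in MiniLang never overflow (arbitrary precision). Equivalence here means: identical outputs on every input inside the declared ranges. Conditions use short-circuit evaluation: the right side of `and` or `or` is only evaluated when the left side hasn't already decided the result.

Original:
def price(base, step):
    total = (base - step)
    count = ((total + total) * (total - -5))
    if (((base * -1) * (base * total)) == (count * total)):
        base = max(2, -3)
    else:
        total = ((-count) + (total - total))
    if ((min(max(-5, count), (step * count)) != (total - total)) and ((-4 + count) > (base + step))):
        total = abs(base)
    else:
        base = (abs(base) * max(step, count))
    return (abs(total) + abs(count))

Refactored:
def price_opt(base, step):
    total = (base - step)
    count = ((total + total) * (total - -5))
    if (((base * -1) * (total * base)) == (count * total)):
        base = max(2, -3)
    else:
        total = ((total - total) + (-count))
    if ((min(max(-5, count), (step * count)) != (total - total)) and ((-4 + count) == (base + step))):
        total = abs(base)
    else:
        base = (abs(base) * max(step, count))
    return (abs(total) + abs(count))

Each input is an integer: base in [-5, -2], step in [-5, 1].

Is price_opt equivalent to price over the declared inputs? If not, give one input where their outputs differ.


Input base=-5, step=1: 17 from price versus 24 from price_opt.
verdict: not equivalent; witness: base=-5, step=1


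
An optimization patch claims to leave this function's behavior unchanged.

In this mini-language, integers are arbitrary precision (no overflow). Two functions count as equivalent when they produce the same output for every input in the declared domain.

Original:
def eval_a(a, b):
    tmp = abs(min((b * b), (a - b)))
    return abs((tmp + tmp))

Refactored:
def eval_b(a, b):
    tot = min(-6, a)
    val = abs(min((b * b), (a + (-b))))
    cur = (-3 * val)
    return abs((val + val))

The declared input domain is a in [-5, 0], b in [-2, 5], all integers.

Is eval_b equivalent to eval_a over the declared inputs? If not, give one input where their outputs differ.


Although local variable names differ, and statement counts differ, and min/max/abs usage differs, and arithmetic usage differs, and constant usage differs, 48/48 inputs agree.
verdict: equivalent


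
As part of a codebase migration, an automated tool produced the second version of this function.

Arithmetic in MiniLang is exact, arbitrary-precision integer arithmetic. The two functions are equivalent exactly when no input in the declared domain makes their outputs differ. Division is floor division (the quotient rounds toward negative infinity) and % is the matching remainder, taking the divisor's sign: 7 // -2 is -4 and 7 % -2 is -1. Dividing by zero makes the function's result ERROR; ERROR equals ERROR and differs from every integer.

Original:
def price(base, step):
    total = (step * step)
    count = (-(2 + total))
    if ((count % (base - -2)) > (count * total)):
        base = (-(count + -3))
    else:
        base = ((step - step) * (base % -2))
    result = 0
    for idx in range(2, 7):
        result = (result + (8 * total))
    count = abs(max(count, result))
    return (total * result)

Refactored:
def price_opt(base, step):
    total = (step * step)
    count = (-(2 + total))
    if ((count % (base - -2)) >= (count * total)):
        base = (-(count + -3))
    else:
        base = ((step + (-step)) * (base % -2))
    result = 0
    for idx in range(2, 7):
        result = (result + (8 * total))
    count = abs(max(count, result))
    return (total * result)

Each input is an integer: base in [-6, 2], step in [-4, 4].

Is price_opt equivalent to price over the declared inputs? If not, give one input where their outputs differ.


Equivalent. The edit looks behavioral (`((count % (base - -2)) > (count * total))` became `((count % (base - -2)) >= (count * total))`), but over these ranges it never changes the outcome.
Sweeping the whole domain (81 inputs) finds no disagreement.
One worked example (base=-3, step=1) — price: total becomes 1; next count becomes -3; next ((count % (base - -2)) > (count * total)) evaluates to true; next base becomes 6; next result becomes 0; next at idx=2:; next result becomes 8; next at idx=3:; next result becomes 16; next at idx=4:; next result becomes 24; next at idx=5:; next result becomes 32; next at idx=6:; next result becomes 40; next count becomes 40; next final value 40; price_opt: total becomes 1; next count becomes -3; next ((count % (base - -2)) >= (count * total)) evaluates to true; next base becomes 6; next result becomes 0; next at idx=2:; next result becomes 8; next at idx=3:; next result becomes 16; next at idx=4:; next result becomes 24; next at idx=5:; next result becomes 32; next at idx=6:; next result becomes 40; next count becomes 40; next final value 40; agreement on 40.
verdict: equivalent


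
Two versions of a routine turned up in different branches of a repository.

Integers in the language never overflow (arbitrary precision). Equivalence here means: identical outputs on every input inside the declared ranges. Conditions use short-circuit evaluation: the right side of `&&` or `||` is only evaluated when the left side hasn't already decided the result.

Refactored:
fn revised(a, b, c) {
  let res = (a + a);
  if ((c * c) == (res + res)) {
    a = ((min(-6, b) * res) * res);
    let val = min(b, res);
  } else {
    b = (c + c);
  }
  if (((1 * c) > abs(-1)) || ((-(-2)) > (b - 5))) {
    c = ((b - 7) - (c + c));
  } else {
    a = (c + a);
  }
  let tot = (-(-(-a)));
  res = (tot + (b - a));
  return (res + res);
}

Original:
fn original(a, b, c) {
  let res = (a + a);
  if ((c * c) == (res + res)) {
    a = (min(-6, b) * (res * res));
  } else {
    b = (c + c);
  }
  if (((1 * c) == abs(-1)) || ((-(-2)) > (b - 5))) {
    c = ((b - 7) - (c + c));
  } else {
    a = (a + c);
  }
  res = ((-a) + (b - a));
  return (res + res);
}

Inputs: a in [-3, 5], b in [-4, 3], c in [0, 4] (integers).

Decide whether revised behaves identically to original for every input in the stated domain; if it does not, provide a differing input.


Input a=-3, b=-4, c=4: 12 from original versus 28 from revised.
verdict: not equivalent; witness: a=-3, b=-4, c=4


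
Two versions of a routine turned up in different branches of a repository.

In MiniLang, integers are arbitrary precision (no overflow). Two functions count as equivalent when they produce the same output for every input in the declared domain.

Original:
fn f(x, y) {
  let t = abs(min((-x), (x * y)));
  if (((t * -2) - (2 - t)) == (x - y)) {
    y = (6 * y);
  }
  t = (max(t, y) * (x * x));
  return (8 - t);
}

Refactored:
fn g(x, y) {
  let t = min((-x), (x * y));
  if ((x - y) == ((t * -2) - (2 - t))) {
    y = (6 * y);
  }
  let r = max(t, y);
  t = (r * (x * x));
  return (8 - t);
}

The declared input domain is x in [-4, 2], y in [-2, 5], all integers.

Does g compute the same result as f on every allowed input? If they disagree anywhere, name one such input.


Evaluate both at x=-4, y=1.
f: t = 4; (((t * -2) - (2 - t)) == (x - y)) -> false; t = 64; return -56
g: t = -4; ((x - y) == ((t * -2) - (2 - t))) -> false; r = 1; t = 16; return -8
-56 and -8 differ, so these are not the same function on this domain.
verdict: not equivalent; witness: x=-4, y=1


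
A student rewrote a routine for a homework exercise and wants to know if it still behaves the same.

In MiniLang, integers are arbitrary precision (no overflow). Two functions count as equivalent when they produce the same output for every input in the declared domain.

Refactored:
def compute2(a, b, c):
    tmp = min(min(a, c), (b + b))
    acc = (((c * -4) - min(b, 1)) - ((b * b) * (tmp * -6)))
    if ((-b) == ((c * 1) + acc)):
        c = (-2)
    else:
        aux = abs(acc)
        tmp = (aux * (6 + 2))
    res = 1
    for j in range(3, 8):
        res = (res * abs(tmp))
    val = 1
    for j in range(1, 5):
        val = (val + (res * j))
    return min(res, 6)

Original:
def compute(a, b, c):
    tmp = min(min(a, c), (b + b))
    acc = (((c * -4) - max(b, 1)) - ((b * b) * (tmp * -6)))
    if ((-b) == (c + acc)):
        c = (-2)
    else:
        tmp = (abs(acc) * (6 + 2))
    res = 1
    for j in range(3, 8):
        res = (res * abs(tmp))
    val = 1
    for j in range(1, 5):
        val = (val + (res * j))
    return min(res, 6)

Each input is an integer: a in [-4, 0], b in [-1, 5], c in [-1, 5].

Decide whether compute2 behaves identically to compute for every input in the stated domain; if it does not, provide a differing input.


Evaluate both at a=-1, b=0, c=0.
compute: tmp = -1; acc = -1; ((-b) == (c + acc)) -> false; tmp = 8; res = 1; [j=3]; res = 8; [j=4]; res = 64; [j=5]; res = 512; [j=6]; res = 4096; [j=7]; res = 32768; val = 1; [j=1]; val = 32769; [j=2]; val = 98305; [j=3]; val = 196609; [j=4]; val = 327681; return 6
compute2: tmp = -1; acc = 0; ((-b) == ((c * 1) + acc)) -> true; c = -2; res = 1; [j=3]; res = 1; [j=4]; res = 1; [j=5]; res = 1; [j=6]; res = 1; [j=7]; res = 1; val = 1; [j=1]; val = 2; [j=2]; val = 4; [j=3]; val = 7; [j=4]; val = 11; return 1
6 != 1, so the rewrite changes behavior.
verdict: not equivalent; witness: a=-1, b=0, c=0


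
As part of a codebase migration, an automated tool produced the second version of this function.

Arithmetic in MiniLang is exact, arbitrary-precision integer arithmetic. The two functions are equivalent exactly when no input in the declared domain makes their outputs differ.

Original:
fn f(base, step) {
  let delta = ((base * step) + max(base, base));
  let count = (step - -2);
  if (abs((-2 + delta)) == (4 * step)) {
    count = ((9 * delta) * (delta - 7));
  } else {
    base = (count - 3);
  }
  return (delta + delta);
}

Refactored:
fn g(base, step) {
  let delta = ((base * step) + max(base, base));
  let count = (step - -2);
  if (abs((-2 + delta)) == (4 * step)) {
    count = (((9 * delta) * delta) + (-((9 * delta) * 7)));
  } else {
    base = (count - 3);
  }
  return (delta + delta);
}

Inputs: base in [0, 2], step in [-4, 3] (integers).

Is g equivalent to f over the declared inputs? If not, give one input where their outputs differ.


Comparing the listings, the differences include: constant usage differs, and arithmetic usage differs.
Spot check at base=1, step=0 — f: delta becomes 1; next count becomes 2; next (abs((-2 + delta)) == (4 * step)) evaluates to false; next base becomes -1; next final value 2. g: delta becomes 1; next count becomes 2; next (abs((-2 + delta)) == (4 * step)) evaluates to false; next base becomes -1; next final value 2. Both give 2.
An exhaustive pass over the 24 declared inputs shows identical outputs.
verdict: equivalent


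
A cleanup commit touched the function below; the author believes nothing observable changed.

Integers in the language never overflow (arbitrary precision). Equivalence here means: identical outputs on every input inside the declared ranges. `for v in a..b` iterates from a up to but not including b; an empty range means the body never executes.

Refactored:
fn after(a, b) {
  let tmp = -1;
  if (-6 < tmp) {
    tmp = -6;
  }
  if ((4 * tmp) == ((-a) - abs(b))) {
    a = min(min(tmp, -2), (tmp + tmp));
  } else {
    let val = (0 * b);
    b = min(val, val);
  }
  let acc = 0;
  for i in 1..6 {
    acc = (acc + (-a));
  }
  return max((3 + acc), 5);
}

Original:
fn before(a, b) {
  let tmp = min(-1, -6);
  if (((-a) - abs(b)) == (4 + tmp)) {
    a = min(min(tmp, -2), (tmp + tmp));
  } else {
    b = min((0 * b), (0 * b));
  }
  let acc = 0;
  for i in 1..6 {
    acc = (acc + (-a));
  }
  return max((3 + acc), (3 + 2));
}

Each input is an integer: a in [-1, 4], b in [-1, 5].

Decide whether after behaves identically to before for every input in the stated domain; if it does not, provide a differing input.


Input a=-1, b=3: 63 from before versus 8 from after.
verdict: not equivalent; witness: a=-1, b=3


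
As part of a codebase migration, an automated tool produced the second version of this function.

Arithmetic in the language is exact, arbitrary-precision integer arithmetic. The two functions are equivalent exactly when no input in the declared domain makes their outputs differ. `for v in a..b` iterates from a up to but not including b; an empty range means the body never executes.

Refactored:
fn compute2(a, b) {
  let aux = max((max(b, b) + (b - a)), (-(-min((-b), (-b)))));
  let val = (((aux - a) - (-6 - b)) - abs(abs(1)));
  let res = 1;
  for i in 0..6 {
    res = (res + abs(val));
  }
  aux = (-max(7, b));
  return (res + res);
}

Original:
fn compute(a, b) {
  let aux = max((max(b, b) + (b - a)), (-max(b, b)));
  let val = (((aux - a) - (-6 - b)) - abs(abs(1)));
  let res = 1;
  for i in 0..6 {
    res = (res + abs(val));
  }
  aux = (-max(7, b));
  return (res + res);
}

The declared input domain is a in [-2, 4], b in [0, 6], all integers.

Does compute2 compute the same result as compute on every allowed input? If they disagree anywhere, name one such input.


Differences: min/max/abs usage differs — yet all 49 inputs agree.
verdict: equivalent


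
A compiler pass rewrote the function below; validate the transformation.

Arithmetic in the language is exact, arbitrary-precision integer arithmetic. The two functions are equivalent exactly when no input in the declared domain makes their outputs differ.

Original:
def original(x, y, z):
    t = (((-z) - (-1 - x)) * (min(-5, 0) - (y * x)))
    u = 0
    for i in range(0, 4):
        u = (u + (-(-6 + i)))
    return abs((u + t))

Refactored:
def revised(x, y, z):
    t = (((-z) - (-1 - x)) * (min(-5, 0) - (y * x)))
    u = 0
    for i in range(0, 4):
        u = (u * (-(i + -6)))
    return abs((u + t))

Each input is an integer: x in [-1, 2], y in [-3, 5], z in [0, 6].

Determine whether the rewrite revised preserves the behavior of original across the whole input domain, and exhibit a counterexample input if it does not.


Not equivalent: x=-1, y=-3, z=0 separates them (18 vs 0).
original: t=0, then u=0, then (i=0), then u=6, then (i=1), then u=11, then (i=2), then u=15, then (i=3), then u=18, then returns 18
revised: t=0, then u=0, then (i=0), then u=0, then (i=1), then u=0, then (i=2), then u=0, then (i=3), then u=0, then returns 0
verdict: not equivalent; witness: x=-1, y=-3, z=0


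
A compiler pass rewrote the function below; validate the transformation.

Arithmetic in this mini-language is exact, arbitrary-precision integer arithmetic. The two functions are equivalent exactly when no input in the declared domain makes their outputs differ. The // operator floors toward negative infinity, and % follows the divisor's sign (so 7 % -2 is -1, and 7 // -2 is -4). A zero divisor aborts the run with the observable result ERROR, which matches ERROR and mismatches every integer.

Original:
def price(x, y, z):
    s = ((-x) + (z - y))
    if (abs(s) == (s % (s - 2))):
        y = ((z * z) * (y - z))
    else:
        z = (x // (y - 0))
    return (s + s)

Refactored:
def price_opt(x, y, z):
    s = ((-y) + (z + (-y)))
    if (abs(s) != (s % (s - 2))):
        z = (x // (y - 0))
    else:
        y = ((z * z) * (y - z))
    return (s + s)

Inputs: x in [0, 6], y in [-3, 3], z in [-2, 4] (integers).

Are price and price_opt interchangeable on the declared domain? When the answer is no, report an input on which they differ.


Try x=0, y=-3, z=-2.
price: s = 1; (abs(s) == (s % (s - 2))) -> false; z = 0; return 2
price_opt: s = 4; (abs(s) != (s % (s - 2))) -> true; z = 0; return 8
2 != 8, so the rewrite changes behavior.
verdict: not equivalent; witness: x=0, y=-3, z=-2


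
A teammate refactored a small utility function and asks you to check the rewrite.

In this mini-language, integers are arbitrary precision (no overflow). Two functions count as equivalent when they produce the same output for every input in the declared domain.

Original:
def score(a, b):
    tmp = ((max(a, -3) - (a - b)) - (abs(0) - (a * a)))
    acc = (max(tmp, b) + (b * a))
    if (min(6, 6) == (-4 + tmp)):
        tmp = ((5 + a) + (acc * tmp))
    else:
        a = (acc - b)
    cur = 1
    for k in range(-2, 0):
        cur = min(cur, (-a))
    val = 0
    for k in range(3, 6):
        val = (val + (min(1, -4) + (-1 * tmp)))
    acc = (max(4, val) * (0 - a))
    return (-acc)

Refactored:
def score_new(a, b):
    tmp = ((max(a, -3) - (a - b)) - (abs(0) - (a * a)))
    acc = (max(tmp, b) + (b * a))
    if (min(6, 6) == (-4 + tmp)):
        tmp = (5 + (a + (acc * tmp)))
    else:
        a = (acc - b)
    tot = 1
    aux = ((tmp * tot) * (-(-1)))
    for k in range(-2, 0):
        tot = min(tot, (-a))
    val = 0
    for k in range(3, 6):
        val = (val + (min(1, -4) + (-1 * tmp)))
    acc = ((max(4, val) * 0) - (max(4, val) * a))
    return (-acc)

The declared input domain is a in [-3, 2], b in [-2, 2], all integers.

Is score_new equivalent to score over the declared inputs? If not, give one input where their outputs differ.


Reading the diff, among the changes: statement counts differ, and arithmetic usage differs, and min/max/abs usage differs, and constant usage differs, and local variable names differ.
Tracing a=2, b=-2: score: tmp := 2 | acc := -2 | (min(6, 6) == (-4 + tmp)): false | a := 0 | cur := 1 | iter k=-2: | cur := 0 | iter k=-1: | cur := 0 | val := 0 | iter k=3: | val := -6 | iter k=4: | val := -12 | iter k=5: | val := -18 | acc := 0 | result 0 | score_new: tmp := 2 | acc := -2 | (min(6, 6) == (-4 + tmp)): false | a := 0 | tot := 1 | aux := 2 | iter k=-2: | tot := 0 | iter k=-1: | tot := 0 | val := 0 | iter k=3: | val := -6 | iter k=4: | val := -12 | iter k=5: | val := -18 | acc := 0 | result 0 — matching result 0.
Checked all 30 inputs in the declared domain: the outputs agree on every one.
verdict: equivalent


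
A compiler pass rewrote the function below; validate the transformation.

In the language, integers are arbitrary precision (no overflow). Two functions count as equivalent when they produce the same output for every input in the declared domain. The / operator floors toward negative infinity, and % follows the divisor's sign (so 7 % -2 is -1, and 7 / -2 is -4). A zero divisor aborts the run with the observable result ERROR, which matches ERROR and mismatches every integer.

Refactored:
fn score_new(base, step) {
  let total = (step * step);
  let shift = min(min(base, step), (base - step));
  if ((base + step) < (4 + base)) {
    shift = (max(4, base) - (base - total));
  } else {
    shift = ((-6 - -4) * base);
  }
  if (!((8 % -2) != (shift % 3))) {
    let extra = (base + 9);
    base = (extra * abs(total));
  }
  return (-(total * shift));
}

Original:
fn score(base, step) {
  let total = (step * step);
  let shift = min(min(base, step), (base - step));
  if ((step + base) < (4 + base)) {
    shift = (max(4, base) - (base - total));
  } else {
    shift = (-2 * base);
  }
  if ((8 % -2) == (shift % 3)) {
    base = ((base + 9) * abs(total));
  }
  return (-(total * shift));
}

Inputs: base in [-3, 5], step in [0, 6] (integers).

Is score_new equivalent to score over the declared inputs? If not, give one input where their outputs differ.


Behavior is preserved: although boolean connective usage differs, and arithmetic usage differs, and local variable names differ, and constant usage differs, and comparison usage differs, and statement counts differ, the outputs never diverge.
One worked example (base=5, step=6) — score: total becomes 36; next shift becomes -1; next ((step + base) < (4 + base)) evaluates to false; next shift becomes -10; next ((8 % -2) == (shift % 3)) evaluates to false; next final value 360; score_new: total becomes 36; next shift becomes -1; next ((base + step) < (4 + base)) evaluates to false; next shift becomes -10; next (!((8 % -2) != (shift % 3))) evaluates to false; next final value 360; agreement on 360.
Every one of the 63 inputs gives matching results.
verdict: equivalent
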